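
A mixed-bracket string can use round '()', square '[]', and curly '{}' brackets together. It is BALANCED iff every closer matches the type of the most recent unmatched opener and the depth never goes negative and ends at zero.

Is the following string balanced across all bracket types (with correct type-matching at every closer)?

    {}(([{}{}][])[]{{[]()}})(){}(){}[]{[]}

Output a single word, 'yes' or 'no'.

Answer: yes

Derivation:
pos 0: push '{'; stack = {
pos 1: '}' matches '{'; pop; stack = (empty)
pos 2: push '('; stack = (
pos 3: push '('; stack = ((
pos 4: push '['; stack = (([
pos 5: push '{'; stack = (([{
pos 6: '}' matches '{'; pop; stack = (([
pos 7: push '{'; stack = (([{
pos 8: '}' matches '{'; pop; stack = (([
pos 9: ']' matches '['; pop; stack = ((
pos 10: push '['; stack = (([
pos 11: ']' matches '['; pop; stack = ((
pos 12: ')' matches '('; pop; stack = (
pos 13: push '['; stack = ([
pos 14: ']' matches '['; pop; stack = (
pos 15: push '{'; stack = ({
pos 16: push '{'; stack = ({{
pos 17: push '['; stack = ({{[
pos 18: ']' matches '['; pop; stack = ({{
pos 19: push '('; stack = ({{(
pos 20: ')' matches '('; pop; stack = ({{
pos 21: '}' matches '{'; pop; stack = ({
pos 22: '}' matches '{'; pop; stack = (
pos 23: ')' matches '('; pop; stack = (empty)
pos 24: push '('; stack = (
pos 25: ')' matches '('; pop; stack = (empty)
pos 26: push '{'; stack = {
pos 27: '}' matches '{'; pop; stack = (empty)
pos 28: push '('; stack = (
pos 29: ')' matches '('; pop; stack = (empty)
pos 30: push '{'; stack = {
pos 31: '}' matches '{'; pop; stack = (empty)
pos 32: push '['; stack = [
pos 33: ']' matches '['; pop; stack = (empty)
pos 34: push '{'; stack = {
pos 35: push '['; stack = {[
pos 36: ']' matches '['; pop; stack = {
pos 37: '}' matches '{'; pop; stack = (empty)
end: stack empty → VALID
Verdict: properly nested → yes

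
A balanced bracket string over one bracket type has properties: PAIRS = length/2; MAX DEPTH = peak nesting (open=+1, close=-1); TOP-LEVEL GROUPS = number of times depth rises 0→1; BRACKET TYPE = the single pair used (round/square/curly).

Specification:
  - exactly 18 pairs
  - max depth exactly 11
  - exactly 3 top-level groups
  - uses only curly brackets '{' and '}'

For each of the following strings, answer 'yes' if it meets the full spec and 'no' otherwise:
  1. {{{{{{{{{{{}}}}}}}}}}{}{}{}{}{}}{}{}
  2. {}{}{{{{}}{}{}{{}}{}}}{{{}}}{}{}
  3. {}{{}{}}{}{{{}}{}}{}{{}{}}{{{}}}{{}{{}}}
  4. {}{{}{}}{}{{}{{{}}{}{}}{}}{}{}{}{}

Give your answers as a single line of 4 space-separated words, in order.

Answer: yes no no no

Derivation:
String 1 '{{{{{{{{{{{}}}}}}}}}}{}{}{}{}{}}{}{}': depth seq [1 2 3 4 5 6 7 8 9 10 11 10 9 8 7 6 5 4 3 2 1 2 1 2 1 2 1 2 1 2 1 0 1 0 1 0]
  -> pairs=18 depth=11 groups=3 -> yes
String 2 '{}{}{{{{}}{}{}{{}}{}}}{{{}}}{}{}': depth seq [1 0 1 0 1 2 3 4 3 2 3 2 3 2 3 4 3 2 3 2 1 0 1 2 3 2 1 0 1 0 1 0]
  -> pairs=16 depth=4 groups=6 -> no
String 3 '{}{{}{}}{}{{{}}{}}{}{{}{}}{{{}}}{{}{{}}}': depth seq [1 0 1 2 1 2 1 0 1 0 1 2 3 2 1 2 1 0 1 0 1 2 1 2 1 0 1 2 3 2 1 0 1 2 1 2 3 2 1 0]
  -> pairs=20 depth=3 groups=8 -> no
String 4 '{}{{}{}}{}{{}{{{}}{}{}}{}}{}{}{}{}': depth seq [1 0 1 2 1 2 1 0 1 0 1 2 1 2 3 4 3 2 3 2 3 2 1 2 1 0 1 0 1 0 1 0 1 0]
  -> pairs=17 depth=4 groups=8 -> no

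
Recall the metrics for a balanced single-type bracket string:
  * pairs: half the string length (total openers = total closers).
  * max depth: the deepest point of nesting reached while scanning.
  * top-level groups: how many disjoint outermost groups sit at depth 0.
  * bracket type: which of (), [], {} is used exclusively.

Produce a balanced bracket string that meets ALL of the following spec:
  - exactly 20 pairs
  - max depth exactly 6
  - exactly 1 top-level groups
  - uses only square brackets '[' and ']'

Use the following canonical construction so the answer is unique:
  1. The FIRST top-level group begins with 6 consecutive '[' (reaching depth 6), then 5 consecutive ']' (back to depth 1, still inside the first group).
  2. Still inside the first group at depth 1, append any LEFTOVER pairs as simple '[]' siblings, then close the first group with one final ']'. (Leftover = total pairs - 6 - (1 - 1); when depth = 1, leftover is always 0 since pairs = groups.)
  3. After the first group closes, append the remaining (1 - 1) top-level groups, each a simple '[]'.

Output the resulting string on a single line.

Answer: [[[[[[]]]]][][][][][][][][][][][][][][]]

Derivation:
Spec: pairs=20 depth=6 groups=1
Leftover pairs = 20 - 6 - (1-1) = 14
First group: deep chain of depth 6 + 14 sibling pairs
Remaining 0 groups: simple '[]' each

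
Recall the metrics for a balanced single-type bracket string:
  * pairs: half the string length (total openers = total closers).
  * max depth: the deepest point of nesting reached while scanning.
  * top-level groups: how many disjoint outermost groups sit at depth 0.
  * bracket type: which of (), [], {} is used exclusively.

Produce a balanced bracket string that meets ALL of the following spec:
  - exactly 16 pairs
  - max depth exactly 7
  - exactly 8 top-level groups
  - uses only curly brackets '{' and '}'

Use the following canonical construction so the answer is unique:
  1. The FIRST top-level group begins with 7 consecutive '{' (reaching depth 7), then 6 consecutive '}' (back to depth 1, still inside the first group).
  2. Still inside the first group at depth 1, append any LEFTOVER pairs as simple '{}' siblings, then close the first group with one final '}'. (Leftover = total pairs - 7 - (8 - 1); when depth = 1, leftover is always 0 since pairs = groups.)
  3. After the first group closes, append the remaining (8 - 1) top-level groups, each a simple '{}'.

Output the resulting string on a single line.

Answer: {{{{{{{}}}}}}{}{}}{}{}{}{}{}{}{}

Derivation:
Spec: pairs=16 depth=7 groups=8
Leftover pairs = 16 - 7 - (8-1) = 2
First group: deep chain of depth 7 + 2 sibling pairs
Remaining 7 groups: simple '{}' each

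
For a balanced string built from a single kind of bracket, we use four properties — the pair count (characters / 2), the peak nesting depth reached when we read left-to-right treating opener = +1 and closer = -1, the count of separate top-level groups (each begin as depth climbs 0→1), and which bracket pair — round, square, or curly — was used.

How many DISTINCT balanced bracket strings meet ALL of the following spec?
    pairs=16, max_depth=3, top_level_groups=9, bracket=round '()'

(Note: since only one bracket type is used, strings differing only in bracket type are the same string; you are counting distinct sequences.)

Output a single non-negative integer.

Answer: 49977

Derivation:
Spec: pairs=16 depth=3 groups=9
Count(depth <= 3) = 56412
Count(depth <= 2) = 6435
Count(depth == 3) = 56412 - 6435 = 49977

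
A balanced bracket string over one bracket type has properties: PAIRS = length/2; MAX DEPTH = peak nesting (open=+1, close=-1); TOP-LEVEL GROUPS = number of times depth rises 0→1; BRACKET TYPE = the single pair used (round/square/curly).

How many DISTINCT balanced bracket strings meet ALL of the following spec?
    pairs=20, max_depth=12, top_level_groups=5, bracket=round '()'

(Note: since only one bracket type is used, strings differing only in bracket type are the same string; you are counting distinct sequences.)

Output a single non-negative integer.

Answer: 150365

Derivation:
Spec: pairs=20 depth=12 groups=5
Count(depth <= 12) = 463967400
Count(depth <= 11) = 463817035
Count(depth == 12) = 463967400 - 463817035 = 150365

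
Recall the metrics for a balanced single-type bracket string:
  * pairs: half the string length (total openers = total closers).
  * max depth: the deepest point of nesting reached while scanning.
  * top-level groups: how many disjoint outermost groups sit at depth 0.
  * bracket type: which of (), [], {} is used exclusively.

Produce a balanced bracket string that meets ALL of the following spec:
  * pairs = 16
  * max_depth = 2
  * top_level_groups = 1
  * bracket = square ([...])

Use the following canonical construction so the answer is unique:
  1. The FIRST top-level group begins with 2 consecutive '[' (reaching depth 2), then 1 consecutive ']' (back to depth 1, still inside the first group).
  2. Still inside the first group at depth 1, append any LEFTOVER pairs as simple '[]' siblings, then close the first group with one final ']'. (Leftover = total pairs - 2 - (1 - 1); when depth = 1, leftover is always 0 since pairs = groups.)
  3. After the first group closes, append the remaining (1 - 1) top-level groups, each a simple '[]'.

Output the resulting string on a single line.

Answer: [[][][][][][][][][][][][][][][]]

Derivation:
Spec: pairs=16 depth=2 groups=1
Leftover pairs = 16 - 2 - (1-1) = 14
First group: deep chain of depth 2 + 14 sibling pairs
Remaining 0 groups: simple '[]' each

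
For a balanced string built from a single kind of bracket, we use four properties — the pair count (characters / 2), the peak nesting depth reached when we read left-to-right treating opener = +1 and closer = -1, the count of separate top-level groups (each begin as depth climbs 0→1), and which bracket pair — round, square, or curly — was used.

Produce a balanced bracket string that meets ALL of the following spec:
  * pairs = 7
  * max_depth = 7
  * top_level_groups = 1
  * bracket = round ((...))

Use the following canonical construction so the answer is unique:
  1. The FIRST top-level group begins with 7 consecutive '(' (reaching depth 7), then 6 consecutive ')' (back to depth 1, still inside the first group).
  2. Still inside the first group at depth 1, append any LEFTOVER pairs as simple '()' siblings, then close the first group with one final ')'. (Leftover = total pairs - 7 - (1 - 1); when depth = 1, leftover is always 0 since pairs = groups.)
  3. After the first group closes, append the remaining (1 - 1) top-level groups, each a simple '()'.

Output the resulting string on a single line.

Spec: pairs=7 depth=7 groups=1
Leftover pairs = 7 - 7 - (1-1) = 0
First group: deep chain of depth 7 + 0 sibling pairs
Remaining 0 groups: simple '()' each

Answer: ((((((()))))))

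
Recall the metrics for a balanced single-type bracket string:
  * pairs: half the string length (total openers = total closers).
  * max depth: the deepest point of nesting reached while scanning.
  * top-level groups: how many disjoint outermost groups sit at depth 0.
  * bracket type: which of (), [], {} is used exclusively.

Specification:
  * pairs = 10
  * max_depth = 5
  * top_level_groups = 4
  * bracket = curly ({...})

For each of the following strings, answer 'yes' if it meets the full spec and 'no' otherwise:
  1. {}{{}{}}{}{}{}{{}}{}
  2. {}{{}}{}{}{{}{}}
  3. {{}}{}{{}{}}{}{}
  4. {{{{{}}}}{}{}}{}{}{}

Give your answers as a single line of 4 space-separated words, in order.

String 1 '{}{{}{}}{}{}{}{{}}{}': depth seq [1 0 1 2 1 2 1 0 1 0 1 0 1 0 1 2 1 0 1 0]
  -> pairs=10 depth=2 groups=7 -> no
String 2 '{}{{}}{}{}{{}{}}': depth seq [1 0 1 2 1 0 1 0 1 0 1 2 1 2 1 0]
  -> pairs=8 depth=2 groups=5 -> no
String 3 '{{}}{}{{}{}}{}{}': depth seq [1 2 1 0 1 0 1 2 1 2 1 0 1 0 1 0]
  -> pairs=8 depth=2 groups=5 -> no
String 4 '{{{{{}}}}{}{}}{}{}{}': depth seq [1 2 3 4 5 4 3 2 1 2 1 2 1 0 1 0 1 0 1 0]
  -> pairs=10 depth=5 groups=4 -> yes

Answer: no no no yes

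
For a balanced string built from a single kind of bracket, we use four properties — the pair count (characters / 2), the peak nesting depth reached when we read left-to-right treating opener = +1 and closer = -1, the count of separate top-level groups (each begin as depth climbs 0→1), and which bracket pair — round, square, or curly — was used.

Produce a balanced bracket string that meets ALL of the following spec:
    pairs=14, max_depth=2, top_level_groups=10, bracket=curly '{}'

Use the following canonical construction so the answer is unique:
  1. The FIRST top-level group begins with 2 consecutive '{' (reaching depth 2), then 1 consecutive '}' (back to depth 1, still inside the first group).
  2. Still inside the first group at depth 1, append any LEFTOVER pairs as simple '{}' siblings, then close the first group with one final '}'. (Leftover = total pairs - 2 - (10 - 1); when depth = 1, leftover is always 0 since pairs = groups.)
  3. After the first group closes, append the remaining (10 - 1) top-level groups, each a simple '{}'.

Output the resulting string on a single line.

Spec: pairs=14 depth=2 groups=10
Leftover pairs = 14 - 2 - (10-1) = 3
First group: deep chain of depth 2 + 3 sibling pairs
Remaining 9 groups: simple '{}' each

Answer: {{}{}{}{}}{}{}{}{}{}{}{}{}{}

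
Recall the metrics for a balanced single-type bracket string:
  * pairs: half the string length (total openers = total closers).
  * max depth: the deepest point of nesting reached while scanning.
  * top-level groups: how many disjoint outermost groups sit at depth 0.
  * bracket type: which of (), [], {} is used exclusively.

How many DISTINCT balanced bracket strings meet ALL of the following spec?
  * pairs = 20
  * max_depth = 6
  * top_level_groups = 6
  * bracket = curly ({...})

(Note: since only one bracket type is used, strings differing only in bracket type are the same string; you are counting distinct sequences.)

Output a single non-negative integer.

Spec: pairs=20 depth=6 groups=6
Count(depth <= 6) = 206963286
Count(depth <= 5) = 155582691
Count(depth == 6) = 206963286 - 155582691 = 51380595

Answer: 51380595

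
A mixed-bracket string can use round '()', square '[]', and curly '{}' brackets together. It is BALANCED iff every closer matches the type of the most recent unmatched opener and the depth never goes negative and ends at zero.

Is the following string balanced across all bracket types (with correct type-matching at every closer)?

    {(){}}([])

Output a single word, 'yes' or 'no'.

pos 0: push '{'; stack = {
pos 1: push '('; stack = {(
pos 2: ')' matches '('; pop; stack = {
pos 3: push '{'; stack = {{
pos 4: '}' matches '{'; pop; stack = {
pos 5: '}' matches '{'; pop; stack = (empty)
pos 6: push '('; stack = (
pos 7: push '['; stack = ([
pos 8: ']' matches '['; pop; stack = (
pos 9: ')' matches '('; pop; stack = (empty)
end: stack empty → VALID
Verdict: properly nested → yes

Answer: yes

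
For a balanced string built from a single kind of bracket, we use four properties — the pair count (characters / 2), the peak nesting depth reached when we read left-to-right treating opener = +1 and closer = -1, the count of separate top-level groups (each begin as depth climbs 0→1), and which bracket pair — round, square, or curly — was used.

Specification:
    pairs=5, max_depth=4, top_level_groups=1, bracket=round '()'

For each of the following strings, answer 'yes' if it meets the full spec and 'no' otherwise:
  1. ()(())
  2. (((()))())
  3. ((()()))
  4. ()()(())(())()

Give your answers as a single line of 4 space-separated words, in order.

String 1 '()(())': depth seq [1 0 1 2 1 0]
  -> pairs=3 depth=2 groups=2 -> no
String 2 '(((()))())': depth seq [1 2 3 4 3 2 1 2 1 0]
  -> pairs=5 depth=4 groups=1 -> yes
String 3 '((()()))': depth seq [1 2 3 2 3 2 1 0]
  -> pairs=4 depth=3 groups=1 -> no
String 4 '()()(())(())()': depth seq [1 0 1 0 1 2 1 0 1 2 1 0 1 0]
  -> pairs=7 depth=2 groups=5 -> no

Answer: no yes no no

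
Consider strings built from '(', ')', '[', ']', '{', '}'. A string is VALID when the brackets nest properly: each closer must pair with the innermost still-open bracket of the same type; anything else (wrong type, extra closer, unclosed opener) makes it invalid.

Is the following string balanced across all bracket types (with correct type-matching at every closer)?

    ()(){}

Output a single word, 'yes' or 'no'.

pos 0: push '('; stack = (
pos 1: ')' matches '('; pop; stack = (empty)
pos 2: push '('; stack = (
pos 3: ')' matches '('; pop; stack = (empty)
pos 4: push '{'; stack = {
pos 5: '}' matches '{'; pop; stack = (empty)
end: stack empty → VALID
Verdict: properly nested → yes

Answer: yes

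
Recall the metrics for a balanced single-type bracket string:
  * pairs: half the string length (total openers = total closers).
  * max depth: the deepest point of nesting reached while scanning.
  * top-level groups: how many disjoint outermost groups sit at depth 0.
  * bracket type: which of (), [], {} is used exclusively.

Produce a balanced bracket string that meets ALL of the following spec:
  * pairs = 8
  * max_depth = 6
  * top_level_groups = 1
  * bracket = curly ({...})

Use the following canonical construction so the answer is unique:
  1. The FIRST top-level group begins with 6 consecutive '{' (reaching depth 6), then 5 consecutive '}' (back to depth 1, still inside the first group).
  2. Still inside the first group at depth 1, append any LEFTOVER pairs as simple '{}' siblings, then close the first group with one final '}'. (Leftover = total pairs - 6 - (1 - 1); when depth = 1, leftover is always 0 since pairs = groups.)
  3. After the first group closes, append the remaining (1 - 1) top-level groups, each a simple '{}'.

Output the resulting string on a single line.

Spec: pairs=8 depth=6 groups=1
Leftover pairs = 8 - 6 - (1-1) = 2
First group: deep chain of depth 6 + 2 sibling pairs
Remaining 0 groups: simple '{}' each

Answer: {{{{{{}}}}}{}{}}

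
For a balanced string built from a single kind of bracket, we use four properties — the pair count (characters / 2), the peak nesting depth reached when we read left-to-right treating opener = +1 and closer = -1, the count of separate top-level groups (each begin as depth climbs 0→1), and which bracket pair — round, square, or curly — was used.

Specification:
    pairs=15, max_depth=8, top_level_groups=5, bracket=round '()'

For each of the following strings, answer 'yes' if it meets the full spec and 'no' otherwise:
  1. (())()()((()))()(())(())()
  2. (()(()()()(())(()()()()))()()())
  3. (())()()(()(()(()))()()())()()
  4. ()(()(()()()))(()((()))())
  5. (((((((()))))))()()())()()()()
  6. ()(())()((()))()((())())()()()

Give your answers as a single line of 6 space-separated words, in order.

String 1 '(())()()((()))()(())(())()': depth seq [1 2 1 0 1 0 1 0 1 2 3 2 1 0 1 0 1 2 1 0 1 2 1 0 1 0]
  -> pairs=13 depth=3 groups=8 -> no
String 2 '(()(()()()(())(()()()()))()()())': depth seq [1 2 1 2 3 2 3 2 3 2 3 4 3 2 3 4 3 4 3 4 3 4 3 2 1 2 1 2 1 2 1 0]
  -> pairs=16 depth=4 groups=1 -> no
String 3 '(())()()(()(()(()))()()())()()': depth seq [1 2 1 0 1 0 1 0 1 2 1 2 3 2 3 4 3 2 1 2 1 2 1 2 1 0 1 0 1 0]
  -> pairs=15 depth=4 groups=6 -> no
String 4 '()(()(()()()))(()((()))())': depth seq [1 0 1 2 1 2 3 2 3 2 3 2 1 0 1 2 1 2 3 4 3 2 1 2 1 0]
  -> pairs=13 depth=4 groups=3 -> no
String 5 '(((((((()))))))()()())()()()()': depth seq [1 2 3 4 5 6 7 8 7 6 5 4 3 2 1 2 1 2 1 2 1 0 1 0 1 0 1 0 1 0]
  -> pairs=15 depth=8 groups=5 -> yes
String 6 '()(())()((()))()((())())()()()': depth seq [1 0 1 2 1 0 1 0 1 2 3 2 1 0 1 0 1 2 3 2 1 2 1 0 1 0 1 0 1 0]
  -> pairs=15 depth=3 groups=9 -> no

Answer: no no no no yes no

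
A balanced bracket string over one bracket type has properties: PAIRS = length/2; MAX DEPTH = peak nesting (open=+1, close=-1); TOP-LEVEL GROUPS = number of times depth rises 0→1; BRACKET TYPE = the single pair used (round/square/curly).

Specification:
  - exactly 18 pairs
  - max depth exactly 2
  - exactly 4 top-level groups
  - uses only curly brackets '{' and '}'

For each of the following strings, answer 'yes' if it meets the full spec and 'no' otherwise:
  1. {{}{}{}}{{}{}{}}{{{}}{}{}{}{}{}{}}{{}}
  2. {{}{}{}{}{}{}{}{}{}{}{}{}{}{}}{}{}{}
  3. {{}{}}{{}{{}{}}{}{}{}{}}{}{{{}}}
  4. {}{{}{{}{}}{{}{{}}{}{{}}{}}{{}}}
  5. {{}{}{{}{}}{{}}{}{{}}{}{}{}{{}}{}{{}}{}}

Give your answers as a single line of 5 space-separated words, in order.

Answer: no yes no no no

Derivation:
String 1 '{{}{}{}}{{}{}{}}{{{}}{}{}{}{}{}{}}{{}}': depth seq [1 2 1 2 1 2 1 0 1 2 1 2 1 2 1 0 1 2 3 2 1 2 1 2 1 2 1 2 1 2 1 2 1 0 1 2 1 0]
  -> pairs=19 depth=3 groups=4 -> no
String 2 '{{}{}{}{}{}{}{}{}{}{}{}{}{}{}}{}{}{}': depth seq [1 2 1 2 1 2 1 2 1 2 1 2 1 2 1 2 1 2 1 2 1 2 1 2 1 2 1 2 1 0 1 0 1 0 1 0]
  -> pairs=18 depth=2 groups=4 -> yes
String 3 '{{}{}}{{}{{}{}}{}{}{}{}}{}{{{}}}': depth seq [1 2 1 2 1 0 1 2 1 2 3 2 3 2 1 2 1 2 1 2 1 2 1 0 1 0 1 2 3 2 1 0]
  -> pairs=16 depth=3 groups=4 -> no
String 4 '{}{{}{{}{}}{{}{{}}{}{{}}{}}{{}}}': depth seq [1 0 1 2 1 2 3 2 3 2 1 2 3 2 3 4 3 2 3 2 3 4 3 2 3 2 1 2 3 2 1 0]
  -> pairs=16 depth=4 groups=2 -> no
String 5 '{{}{}{{}{}}{{}}{}{{}}{}{}{}{{}}{}{{}}{}}': depth seq [1 2 1 2 1 2 3 2 3 2 1 2 3 2 1 2 1 2 3 2 1 2 1 2 1 2 1 2 3 2 1 2 1 2 3 2 1 2 1 0]
  -> pairs=20 depth=3 groups=1 -> no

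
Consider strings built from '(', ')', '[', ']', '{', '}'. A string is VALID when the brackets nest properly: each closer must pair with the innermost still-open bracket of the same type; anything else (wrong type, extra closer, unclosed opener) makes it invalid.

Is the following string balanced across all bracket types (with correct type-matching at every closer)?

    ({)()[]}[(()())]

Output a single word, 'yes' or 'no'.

Answer: no

Derivation:
pos 0: push '('; stack = (
pos 1: push '{'; stack = ({
pos 2: saw closer ')' but top of stack is '{' (expected '}') → INVALID
Verdict: type mismatch at position 2: ')' closes '{' → no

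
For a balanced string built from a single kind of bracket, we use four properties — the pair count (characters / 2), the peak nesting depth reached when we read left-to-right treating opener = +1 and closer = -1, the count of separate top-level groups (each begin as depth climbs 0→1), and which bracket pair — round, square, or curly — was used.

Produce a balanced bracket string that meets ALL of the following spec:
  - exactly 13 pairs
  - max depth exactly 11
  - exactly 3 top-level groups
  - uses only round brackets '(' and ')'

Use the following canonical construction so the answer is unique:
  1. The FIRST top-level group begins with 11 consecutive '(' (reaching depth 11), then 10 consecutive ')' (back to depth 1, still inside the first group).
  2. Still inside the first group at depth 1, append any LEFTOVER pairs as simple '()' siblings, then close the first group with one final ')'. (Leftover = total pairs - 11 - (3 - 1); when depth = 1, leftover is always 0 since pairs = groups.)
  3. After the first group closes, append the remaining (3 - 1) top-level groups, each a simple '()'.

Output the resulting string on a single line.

Answer: ((((((((((()))))))))))()()

Derivation:
Spec: pairs=13 depth=11 groups=3
Leftover pairs = 13 - 11 - (3-1) = 0
First group: deep chain of depth 11 + 0 sibling pairs
Remaining 2 groups: simple '()' each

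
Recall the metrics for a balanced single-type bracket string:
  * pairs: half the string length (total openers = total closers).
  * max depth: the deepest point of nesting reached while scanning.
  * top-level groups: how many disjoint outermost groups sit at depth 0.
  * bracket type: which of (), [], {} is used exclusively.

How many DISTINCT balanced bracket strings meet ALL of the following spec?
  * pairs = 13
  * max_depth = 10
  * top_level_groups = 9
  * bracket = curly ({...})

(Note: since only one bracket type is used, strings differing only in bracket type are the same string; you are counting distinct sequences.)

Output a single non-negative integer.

Answer: 0

Derivation:
Spec: pairs=13 depth=10 groups=9
Count(depth <= 10) = 1260
Count(depth <= 9) = 1260
Count(depth == 10) = 1260 - 1260 = 0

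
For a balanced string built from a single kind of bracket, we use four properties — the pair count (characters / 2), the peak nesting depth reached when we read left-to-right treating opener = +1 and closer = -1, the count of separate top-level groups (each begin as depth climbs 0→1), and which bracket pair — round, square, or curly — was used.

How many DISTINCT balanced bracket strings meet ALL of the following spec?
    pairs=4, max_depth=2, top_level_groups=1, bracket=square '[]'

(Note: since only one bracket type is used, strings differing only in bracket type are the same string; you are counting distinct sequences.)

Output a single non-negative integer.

Spec: pairs=4 depth=2 groups=1
Count(depth <= 2) = 1
Count(depth <= 1) = 0
Count(depth == 2) = 1 - 0 = 1

Answer: 1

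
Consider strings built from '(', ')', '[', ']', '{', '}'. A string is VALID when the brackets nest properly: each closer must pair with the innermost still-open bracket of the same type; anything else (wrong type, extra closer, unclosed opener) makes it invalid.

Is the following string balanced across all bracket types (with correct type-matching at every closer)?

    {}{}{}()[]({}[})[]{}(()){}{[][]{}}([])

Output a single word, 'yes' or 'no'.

Answer: no

Derivation:
pos 0: push '{'; stack = {
pos 1: '}' matches '{'; pop; stack = (empty)
pos 2: push '{'; stack = {
pos 3: '}' matches '{'; pop; stack = (empty)
pos 4: push '{'; stack = {
pos 5: '}' matches '{'; pop; stack = (empty)
pos 6: push '('; stack = (
pos 7: ')' matches '('; pop; stack = (empty)
pos 8: push '['; stack = [
pos 9: ']' matches '['; pop; stack = (empty)
pos 10: push '('; stack = (
pos 11: push '{'; stack = ({
pos 12: '}' matches '{'; pop; stack = (
pos 13: push '['; stack = ([
pos 14: saw closer '}' but top of stack is '[' (expected ']') → INVALID
Verdict: type mismatch at position 14: '}' closes '[' → no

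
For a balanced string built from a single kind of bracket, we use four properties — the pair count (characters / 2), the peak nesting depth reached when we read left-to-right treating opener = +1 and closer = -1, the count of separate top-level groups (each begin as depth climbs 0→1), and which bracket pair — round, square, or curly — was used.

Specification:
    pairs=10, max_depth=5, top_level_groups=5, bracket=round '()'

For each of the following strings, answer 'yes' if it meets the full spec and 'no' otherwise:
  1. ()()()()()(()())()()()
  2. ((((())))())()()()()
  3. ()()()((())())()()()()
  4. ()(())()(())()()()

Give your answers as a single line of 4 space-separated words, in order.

String 1 '()()()()()(()())()()()': depth seq [1 0 1 0 1 0 1 0 1 0 1 2 1 2 1 0 1 0 1 0 1 0]
  -> pairs=11 depth=2 groups=9 -> no
String 2 '((((())))())()()()()': depth seq [1 2 3 4 5 4 3 2 1 2 1 0 1 0 1 0 1 0 1 0]
  -> pairs=10 depth=5 groups=5 -> yes
String 3 '()()()((())())()()()()': depth seq [1 0 1 0 1 0 1 2 3 2 1 2 1 0 1 0 1 0 1 0 1 0]
  -> pairs=11 depth=3 groups=8 -> no
String 4 '()(())()(())()()()': depth seq [1 0 1 2 1 0 1 0 1 2 1 0 1 0 1 0 1 0]
  -> pairs=9 depth=2 groups=7 -> no

Answer: no yes no no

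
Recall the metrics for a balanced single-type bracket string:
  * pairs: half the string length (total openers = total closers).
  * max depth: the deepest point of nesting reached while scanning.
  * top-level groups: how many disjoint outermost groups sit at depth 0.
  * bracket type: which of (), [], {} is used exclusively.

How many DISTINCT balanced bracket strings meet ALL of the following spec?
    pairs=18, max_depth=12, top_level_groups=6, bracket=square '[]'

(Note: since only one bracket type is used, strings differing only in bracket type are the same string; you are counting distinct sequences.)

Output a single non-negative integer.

Spec: pairs=18 depth=12 groups=6
Count(depth <= 12) = 17298639
Count(depth <= 11) = 17298483
Count(depth == 12) = 17298639 - 17298483 = 156

Answer: 156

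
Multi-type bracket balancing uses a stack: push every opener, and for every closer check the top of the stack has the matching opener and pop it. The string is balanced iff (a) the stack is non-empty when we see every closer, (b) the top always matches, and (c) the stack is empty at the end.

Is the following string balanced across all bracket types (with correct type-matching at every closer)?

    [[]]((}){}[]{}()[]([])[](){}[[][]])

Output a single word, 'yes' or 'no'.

Answer: no

Derivation:
pos 0: push '['; stack = [
pos 1: push '['; stack = [[
pos 2: ']' matches '['; pop; stack = [
pos 3: ']' matches '['; pop; stack = (empty)
pos 4: push '('; stack = (
pos 5: push '('; stack = ((
pos 6: saw closer '}' but top of stack is '(' (expected ')') → INVALID
Verdict: type mismatch at position 6: '}' closes '(' → no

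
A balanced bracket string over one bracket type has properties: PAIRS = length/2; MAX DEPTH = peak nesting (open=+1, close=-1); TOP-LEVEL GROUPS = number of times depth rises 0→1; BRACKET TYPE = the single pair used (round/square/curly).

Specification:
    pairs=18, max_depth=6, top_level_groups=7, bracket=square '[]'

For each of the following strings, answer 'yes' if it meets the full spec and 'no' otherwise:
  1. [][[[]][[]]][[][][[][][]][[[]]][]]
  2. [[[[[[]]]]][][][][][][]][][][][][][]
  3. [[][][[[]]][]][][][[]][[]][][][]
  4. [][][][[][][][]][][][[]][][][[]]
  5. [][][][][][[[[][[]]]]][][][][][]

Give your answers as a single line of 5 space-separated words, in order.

Answer: no yes no no no

Derivation:
String 1 '[][[[]][[]]][[][][[][][]][[[]]][]]': depth seq [1 0 1 2 3 2 1 2 3 2 1 0 1 2 1 2 1 2 3 2 3 2 3 2 1 2 3 4 3 2 1 2 1 0]
  -> pairs=17 depth=4 groups=3 -> no
String 2 '[[[[[[]]]]][][][][][][]][][][][][][]': depth seq [1 2 3 4 5 6 5 4 3 2 1 2 1 2 1 2 1 2 1 2 1 2 1 0 1 0 1 0 1 0 1 0 1 0 1 0]
  -> pairs=18 depth=6 groups=7 -> yes
String 3 '[[][][[[]]][]][][][[]][[]][][][]': depth seq [1 2 1 2 1 2 3 4 3 2 1 2 1 0 1 0 1 0 1 2 1 0 1 2 1 0 1 0 1 0 1 0]
  -> pairs=16 depth=4 groups=8 -> no
String 4 '[][][][[][][][]][][][[]][][][[]]': depth seq [1 0 1 0 1 0 1 2 1 2 1 2 1 2 1 0 1 0 1 0 1 2 1 0 1 0 1 0 1 2 1 0]
  -> pairs=16 depth=2 groups=10 -> no
String 5 '[][][][][][[[[][[]]]]][][][][][]': depth seq [1 0 1 0 1 0 1 0 1 0 1 2 3 4 3 4 5 4 3 2 1 0 1 0 1 0 1 0 1 0 1 0]
  -> pairs=16 depth=5 groups=11 -> no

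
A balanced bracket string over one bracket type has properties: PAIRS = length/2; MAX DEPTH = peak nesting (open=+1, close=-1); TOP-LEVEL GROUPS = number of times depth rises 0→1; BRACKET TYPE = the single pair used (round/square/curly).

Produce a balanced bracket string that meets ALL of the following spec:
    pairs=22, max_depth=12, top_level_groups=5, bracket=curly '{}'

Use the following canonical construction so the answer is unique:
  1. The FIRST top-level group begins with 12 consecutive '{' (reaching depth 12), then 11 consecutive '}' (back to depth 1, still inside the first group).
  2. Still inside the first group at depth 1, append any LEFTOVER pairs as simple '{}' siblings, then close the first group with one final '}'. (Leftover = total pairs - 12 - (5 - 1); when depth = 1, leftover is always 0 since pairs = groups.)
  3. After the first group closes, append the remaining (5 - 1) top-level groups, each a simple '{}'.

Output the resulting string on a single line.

Answer: {{{{{{{{{{{{}}}}}}}}}}}{}{}{}{}{}{}}{}{}{}{}

Derivation:
Spec: pairs=22 depth=12 groups=5
Leftover pairs = 22 - 12 - (5-1) = 6
First group: deep chain of depth 12 + 6 sibling pairs
Remaining 4 groups: simple '{}' each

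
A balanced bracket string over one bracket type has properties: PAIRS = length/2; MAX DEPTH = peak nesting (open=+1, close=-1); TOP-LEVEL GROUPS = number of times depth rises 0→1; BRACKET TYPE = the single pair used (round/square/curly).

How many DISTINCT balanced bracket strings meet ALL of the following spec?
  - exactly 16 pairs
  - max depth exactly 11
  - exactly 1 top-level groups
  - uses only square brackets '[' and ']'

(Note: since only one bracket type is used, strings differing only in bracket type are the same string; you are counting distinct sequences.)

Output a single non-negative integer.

Spec: pairs=16 depth=11 groups=1
Count(depth <= 11) = 9675125
Count(depth <= 10) = 9603089
Count(depth == 11) = 9675125 - 9603089 = 72036

Answer: 72036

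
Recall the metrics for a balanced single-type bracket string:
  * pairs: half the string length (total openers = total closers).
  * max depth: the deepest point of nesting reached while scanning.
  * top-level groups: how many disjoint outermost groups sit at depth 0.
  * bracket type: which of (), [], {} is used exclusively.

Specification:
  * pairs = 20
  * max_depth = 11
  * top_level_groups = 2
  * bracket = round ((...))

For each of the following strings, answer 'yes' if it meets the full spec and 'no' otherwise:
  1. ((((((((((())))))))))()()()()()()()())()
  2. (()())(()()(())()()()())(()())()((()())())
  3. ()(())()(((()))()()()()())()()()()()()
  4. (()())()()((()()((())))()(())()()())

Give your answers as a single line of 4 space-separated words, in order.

String 1 '((((((((((())))))))))()()()()()()()())()': depth seq [1 2 3 4 5 6 7 8 9 10 11 10 9 8 7 6 5 4 3 2 1 2 1 2 1 2 1 2 1 2 1 2 1 2 1 2 1 0 1 0]
  -> pairs=20 depth=11 groups=2 -> yes
String 2 '(()())(()()(())()()()())(()())()((()())())': depth seq [1 2 1 2 1 0 1 2 1 2 1 2 3 2 1 2 1 2 1 2 1 2 1 0 1 2 1 2 1 0 1 0 1 2 3 2 3 2 1 2 1 0]
  -> pairs=21 depth=3 groups=5 -> no
String 3 '()(())()(((()))()()()()())()()()()()()': depth seq [1 0 1 2 1 0 1 0 1 2 3 4 3 2 1 2 1 2 1 2 1 2 1 2 1 0 1 0 1 0 1 0 1 0 1 0 1 0]
  -> pairs=19 depth=4 groups=10 -> no
String 4 '(()())()()((()()((())))()(())()()())': depth seq [1 2 1 2 1 0 1 0 1 0 1 2 3 2 3 2 3 4 5 4 3 2 1 2 1 2 3 2 1 2 1 2 1 2 1 0]
  -> pairs=18 depth=5 groups=4 -> no

Answer: yes no no no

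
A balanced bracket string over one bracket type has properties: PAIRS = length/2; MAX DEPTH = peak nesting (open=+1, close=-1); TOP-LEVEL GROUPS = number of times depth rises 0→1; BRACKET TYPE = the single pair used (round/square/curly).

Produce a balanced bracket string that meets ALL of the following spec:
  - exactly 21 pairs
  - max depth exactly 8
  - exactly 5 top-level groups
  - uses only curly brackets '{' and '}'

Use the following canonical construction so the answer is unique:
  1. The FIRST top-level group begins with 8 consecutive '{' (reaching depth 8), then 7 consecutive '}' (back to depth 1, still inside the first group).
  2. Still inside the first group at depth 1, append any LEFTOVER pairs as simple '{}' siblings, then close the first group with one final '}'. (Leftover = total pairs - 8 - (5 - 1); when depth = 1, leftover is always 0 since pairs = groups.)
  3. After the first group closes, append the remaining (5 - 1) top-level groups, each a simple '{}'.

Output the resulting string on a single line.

Answer: {{{{{{{{}}}}}}}{}{}{}{}{}{}{}{}{}}{}{}{}{}

Derivation:
Spec: pairs=21 depth=8 groups=5
Leftover pairs = 21 - 8 - (5-1) = 9
First group: deep chain of depth 8 + 9 sibling pairs
Remaining 4 groups: simple '{}' each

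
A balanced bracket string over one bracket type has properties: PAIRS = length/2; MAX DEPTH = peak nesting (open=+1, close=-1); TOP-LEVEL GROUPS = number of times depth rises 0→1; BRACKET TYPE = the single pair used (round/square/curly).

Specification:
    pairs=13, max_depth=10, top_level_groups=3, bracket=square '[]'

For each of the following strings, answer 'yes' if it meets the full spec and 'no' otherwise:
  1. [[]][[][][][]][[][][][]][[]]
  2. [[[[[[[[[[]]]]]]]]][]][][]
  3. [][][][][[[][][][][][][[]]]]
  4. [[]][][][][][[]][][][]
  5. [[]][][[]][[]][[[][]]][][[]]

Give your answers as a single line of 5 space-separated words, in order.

String 1 '[[]][[][][][]][[][][][]][[]]': depth seq [1 2 1 0 1 2 1 2 1 2 1 2 1 0 1 2 1 2 1 2 1 2 1 0 1 2 1 0]
  -> pairs=14 depth=2 groups=4 -> no
String 2 '[[[[[[[[[[]]]]]]]]][]][][]': depth seq [1 2 3 4 5 6 7 8 9 10 9 8 7 6 5 4 3 2 1 2 1 0 1 0 1 0]
  -> pairs=13 depth=10 groups=3 -> yes
String 3 '[][][][][[[][][][][][][[]]]]': depth seq [1 0 1 0 1 0 1 0 1 2 3 2 3 2 3 2 3 2 3 2 3 2 3 4 3 2 1 0]
  -> pairs=14 depth=4 groups=5 -> no
String 4 '[[]][][][][][[]][][][]': depth seq [1 2 1 0 1 0 1 0 1 0 1 0 1 2 1 0 1 0 1 0 1 0]
  -> pairs=11 depth=2 groups=9 -> no
String 5 '[[]][][[]][[]][[[][]]][][[]]': depth seq [1 2 1 0 1 0 1 2 1 0 1 2 1 0 1 2 3 2 3 2 1 0 1 0 1 2 1 0]
  -> pairs=14 depth=3 groups=7 -> no

Answer: no yes no no no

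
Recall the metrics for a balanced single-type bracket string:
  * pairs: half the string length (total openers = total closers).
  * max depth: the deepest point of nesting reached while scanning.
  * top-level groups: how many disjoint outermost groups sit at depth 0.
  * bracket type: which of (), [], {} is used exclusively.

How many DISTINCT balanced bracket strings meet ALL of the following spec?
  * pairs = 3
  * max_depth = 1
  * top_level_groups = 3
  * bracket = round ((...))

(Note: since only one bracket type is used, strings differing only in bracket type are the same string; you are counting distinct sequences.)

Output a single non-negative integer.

Spec: pairs=3 depth=1 groups=3
Count(depth <= 1) = 1
Count(depth <= 0) = 0
Count(depth == 1) = 1 - 0 = 1

Answer: 1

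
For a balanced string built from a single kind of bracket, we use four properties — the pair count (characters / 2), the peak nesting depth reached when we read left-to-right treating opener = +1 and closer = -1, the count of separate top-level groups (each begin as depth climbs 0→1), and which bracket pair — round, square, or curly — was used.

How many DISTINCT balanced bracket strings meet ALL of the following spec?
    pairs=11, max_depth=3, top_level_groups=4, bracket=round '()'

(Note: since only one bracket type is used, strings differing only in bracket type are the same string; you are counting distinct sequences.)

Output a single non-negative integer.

Spec: pairs=11 depth=3 groups=4
Count(depth <= 3) = 2528
Count(depth <= 2) = 120
Count(depth == 3) = 2528 - 120 = 2408

Answer: 2408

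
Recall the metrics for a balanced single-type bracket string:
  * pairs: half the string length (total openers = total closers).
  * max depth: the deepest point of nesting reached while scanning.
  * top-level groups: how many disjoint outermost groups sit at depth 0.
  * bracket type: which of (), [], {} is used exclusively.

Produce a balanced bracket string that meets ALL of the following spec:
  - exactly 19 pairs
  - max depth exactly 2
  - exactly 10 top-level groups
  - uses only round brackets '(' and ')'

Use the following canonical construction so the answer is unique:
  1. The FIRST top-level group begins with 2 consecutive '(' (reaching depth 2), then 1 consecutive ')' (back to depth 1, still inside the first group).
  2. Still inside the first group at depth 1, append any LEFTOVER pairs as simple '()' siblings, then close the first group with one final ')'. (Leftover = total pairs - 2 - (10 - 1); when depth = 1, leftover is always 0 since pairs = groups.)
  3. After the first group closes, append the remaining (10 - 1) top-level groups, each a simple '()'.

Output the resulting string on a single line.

Spec: pairs=19 depth=2 groups=10
Leftover pairs = 19 - 2 - (10-1) = 8
First group: deep chain of depth 2 + 8 sibling pairs
Remaining 9 groups: simple '()' each

Answer: (()()()()()()()()())()()()()()()()()()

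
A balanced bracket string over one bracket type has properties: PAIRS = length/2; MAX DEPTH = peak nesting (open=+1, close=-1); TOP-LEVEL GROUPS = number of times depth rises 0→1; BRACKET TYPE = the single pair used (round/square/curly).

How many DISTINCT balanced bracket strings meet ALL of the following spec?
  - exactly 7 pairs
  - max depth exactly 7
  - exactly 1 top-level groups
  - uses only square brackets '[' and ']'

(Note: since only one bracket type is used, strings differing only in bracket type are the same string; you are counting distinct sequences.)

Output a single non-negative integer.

Spec: pairs=7 depth=7 groups=1
Count(depth <= 7) = 132
Count(depth <= 6) = 131
Count(depth == 7) = 132 - 131 = 1

Answer: 1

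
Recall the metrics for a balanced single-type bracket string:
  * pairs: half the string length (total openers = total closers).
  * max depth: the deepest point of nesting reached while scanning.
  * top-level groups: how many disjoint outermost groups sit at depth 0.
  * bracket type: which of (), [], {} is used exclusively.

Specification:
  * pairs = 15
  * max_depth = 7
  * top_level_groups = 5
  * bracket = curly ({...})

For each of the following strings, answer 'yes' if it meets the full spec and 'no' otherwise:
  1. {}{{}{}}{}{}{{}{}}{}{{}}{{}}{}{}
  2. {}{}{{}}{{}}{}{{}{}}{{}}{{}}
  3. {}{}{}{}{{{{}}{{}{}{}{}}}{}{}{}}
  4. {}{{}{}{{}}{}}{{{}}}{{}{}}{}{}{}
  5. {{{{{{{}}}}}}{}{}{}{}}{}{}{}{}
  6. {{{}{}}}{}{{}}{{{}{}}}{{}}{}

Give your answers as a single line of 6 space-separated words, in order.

String 1 '{}{{}{}}{}{}{{}{}}{}{{}}{{}}{}{}': depth seq [1 0 1 2 1 2 1 0 1 0 1 0 1 2 1 2 1 0 1 0 1 2 1 0 1 2 1 0 1 0 1 0]
  -> pairs=16 depth=2 groups=10 -> no
String 2 '{}{}{{}}{{}}{}{{}{}}{{}}{{}}': depth seq [1 0 1 0 1 2 1 0 1 2 1 0 1 0 1 2 1 2 1 0 1 2 1 0 1 2 1 0]
  -> pairs=14 depth=2 groups=8 -> no
String 3 '{}{}{}{}{{{{}}{{}{}{}{}}}{}{}{}}': depth seq [1 0 1 0 1 0 1 0 1 2 3 4 3 2 3 4 3 4 3 4 3 4 3 2 1 2 1 2 1 2 1 0]
  -> pairs=16 depth=4 groups=5 -> no
String 4 '{}{{}{}{{}}{}}{{{}}}{{}{}}{}{}{}': depth seq [1 0 1 2 1 2 1 2 3 2 1 2 1 0 1 2 3 2 1 0 1 2 1 2 1 0 1 0 1 0 1 0]
  -> pairs=16 depth=3 groups=7 -> no
String 5 '{{{{{{{}}}}}}{}{}{}{}}{}{}{}{}': depth seq [1 2 3 4 5 6 7 6 5 4 3 2 1 2 1 2 1 2 1 2 1 0 1 0 1 0 1 0 1 0]
  -> pairs=15 depth=7 groups=5 -> yes
String 6 '{{{}{}}}{}{{}}{{{}{}}}{{}}{}': depth seq [1 2 3 2 3 2 1 0 1 0 1 2 1 0 1 2 3 2 3 2 1 0 1 2 1 0 1 0]
  -> pairs=14 depth=3 groups=6 -> no

Answer: no no no no yes no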